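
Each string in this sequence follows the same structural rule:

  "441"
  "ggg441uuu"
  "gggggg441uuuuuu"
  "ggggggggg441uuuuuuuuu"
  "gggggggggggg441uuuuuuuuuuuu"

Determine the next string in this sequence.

ggggggggggggggg441uuuuuuuuuuuuuuu

Every step adds ggg to the front and uuu to the end of the previous string.
One more step from gggggggggggg441uuuuuuuuuuuu gives the answer.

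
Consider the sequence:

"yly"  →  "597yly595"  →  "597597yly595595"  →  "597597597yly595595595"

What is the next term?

Each term wraps the previous one in 597 on the left and 595 on the right.
Applying this once more to 597597597yly595595595:

597597597597yly595595595595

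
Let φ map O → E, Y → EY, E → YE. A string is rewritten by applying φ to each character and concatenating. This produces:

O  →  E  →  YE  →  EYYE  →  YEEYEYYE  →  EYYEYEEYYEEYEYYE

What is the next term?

Applying the rule to each of the 16 symbols of EYYEYEEYYEEYEYYE gives the pieces YE EY EY YE EY YE YE EY EY YE YE EY YE EY EY YE, which concatenate to the answer.

YEEYEYYEEYYEYEEYEYYEYEEYYEEYEYYE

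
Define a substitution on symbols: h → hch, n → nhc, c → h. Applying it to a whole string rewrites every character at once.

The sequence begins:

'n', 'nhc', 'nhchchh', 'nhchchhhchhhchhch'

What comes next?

Rewriting the 17 symbols of nhchchhhchhhchhch one by one yields nhc hch h hch h hch hch hch h hch hch hch h hch hch h hch; concatenated:

nhchchhhchhhchhchhchhhchhchhchhhchhchhhch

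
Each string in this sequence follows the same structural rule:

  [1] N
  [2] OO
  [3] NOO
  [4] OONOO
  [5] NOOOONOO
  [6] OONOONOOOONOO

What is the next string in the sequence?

NOOOONOOOONOONOOOONOO

Each term (from the third on) is the two preceding terms concatenated in order: term 3 = N·OO = NOO.
Continuing: NOOOONOO · OONOONOOOONOO gives term 7.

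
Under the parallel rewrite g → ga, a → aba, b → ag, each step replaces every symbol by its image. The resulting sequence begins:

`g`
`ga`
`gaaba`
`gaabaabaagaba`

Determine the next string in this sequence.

gaabaabaagabaabaagabaabagaabaagaba

φ(gaabaabaagaba) expands symbol-by-symbol to ga aba aba ag aba aba ag aba aba ga aba ag aba; joining the 13 pieces gives the next term.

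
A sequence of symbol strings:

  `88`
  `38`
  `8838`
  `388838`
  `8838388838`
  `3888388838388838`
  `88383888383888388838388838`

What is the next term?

Each term (from the third on) is the two preceding terms concatenated in order: term 3 = 88·38 = 8838.
So term 8 is 3888388838388838·88383888383888388838388838.

388838883838883888383888383888388838388838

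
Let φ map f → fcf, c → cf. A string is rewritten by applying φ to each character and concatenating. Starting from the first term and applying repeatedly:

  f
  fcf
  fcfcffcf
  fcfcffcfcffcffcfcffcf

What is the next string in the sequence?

Replace each of the 21 characters of fcfcffcfcffcffcfcffcf in place — fcf cf fcf cf fcf fcf cf fcf cf fcf fcf cf fcf fcf cf fcf cf fcf fcf cf fcf — and concatenate.

fcfcffcfcffcffcfcffcfcffcffcfcffcffcfcffcfcffcffcfcffcf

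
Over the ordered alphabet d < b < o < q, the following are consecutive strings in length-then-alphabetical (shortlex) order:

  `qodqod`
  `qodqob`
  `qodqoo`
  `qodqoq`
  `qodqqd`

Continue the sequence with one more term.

qodqqb

Find the rightmost character of qodqqd below q, bump it to the next letter, and reset everything to its right to d.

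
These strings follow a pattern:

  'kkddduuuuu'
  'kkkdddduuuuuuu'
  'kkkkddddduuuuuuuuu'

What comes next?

Reading off run lengths: k runs 2, 3, 4; d runs 3, 4, 5; u runs 5, 7, 9 — each is linear in n, where the shown terms are n = 2, 3, 4.
For the next term, n = 5, so the run lengths are 5, 6, 11.

kkkkkdddddduuuuuuuuuuu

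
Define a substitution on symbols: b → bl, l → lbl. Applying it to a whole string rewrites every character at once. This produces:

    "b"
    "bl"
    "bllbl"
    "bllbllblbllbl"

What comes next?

Rewriting the 13 symbols of bllbllblbllbl one by one yields bl lbl lbl bl lbl lbl bl lbl bl lbl lbl bl lbl; concatenated:

bllbllblbllbllblbllblbllbllblbllbl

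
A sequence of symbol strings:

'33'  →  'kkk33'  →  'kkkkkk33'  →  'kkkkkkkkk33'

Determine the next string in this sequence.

The strings grow by a fixed prefix kkk each time.
Applying this once more to kkkkkkkkk33:

kkkkkkkkkkkk33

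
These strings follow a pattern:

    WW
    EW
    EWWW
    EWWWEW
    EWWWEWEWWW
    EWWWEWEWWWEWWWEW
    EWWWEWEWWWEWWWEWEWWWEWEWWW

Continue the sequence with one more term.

EWWWEWEWWWEWWWEWEWWWEWEWWWEWWWEWEWWWEWWWEW

This is a Fibonacci-style word recurrence s(k) = s(k−1)·s(k−2): e.g. EW·WW = EWWW.
Continuing: EWWWEWEWWWEWWWEWEWWWEWEWWW · EWWWEWEWWWEWWWEW gives term 8.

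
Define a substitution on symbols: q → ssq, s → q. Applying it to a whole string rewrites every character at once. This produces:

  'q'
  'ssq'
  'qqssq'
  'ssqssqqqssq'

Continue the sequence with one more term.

qqssqqqssqssqssqqqssq

Apply φ to ssqssqqqssq symbol by symbol: s→q, s→q, q→ssq, s→q, s→q, q→ssq, q→ssq, q→ssq, s→q, s→q, q→ssq; joined: q q ssq q q ssq ssq ssq q q ssq.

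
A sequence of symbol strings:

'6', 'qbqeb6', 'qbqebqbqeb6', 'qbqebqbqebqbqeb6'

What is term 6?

qbqebqbqebqbqebqbqebqbqeb6

Each term is the previous one with qbqeb prepended.
From qbqebqbqebqbqeb6, 2 further steps: qbqebqbqebqbqeb6 → qbqebqbqebqbqebqbqeb6 → (answer).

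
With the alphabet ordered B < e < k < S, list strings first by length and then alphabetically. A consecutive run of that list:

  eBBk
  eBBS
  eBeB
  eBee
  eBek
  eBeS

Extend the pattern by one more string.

The successor of eBeS increments the rightmost position that isn't already S and resets every position after it to B.

eBkB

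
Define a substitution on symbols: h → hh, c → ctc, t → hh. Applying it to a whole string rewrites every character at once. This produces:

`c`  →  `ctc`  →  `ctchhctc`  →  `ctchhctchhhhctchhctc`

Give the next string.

Replace each of the 20 characters of ctchhctchhhhctchhctc in place — ctc hh ctc hh hh ctc hh ctc hh hh hh hh ctc hh ctc hh hh ctc hh ctc — and concatenate.

ctchhctchhhhctchhctchhhhhhhhctchhctchhhhctchhctc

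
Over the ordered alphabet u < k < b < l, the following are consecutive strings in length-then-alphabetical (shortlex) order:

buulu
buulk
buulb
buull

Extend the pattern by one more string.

bukuu

Treat buull as a base-4 numeral over the given alphabet and add one, carrying through any trailing l's.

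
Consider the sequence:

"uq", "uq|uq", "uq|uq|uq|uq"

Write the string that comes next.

Every step duplicates the string with '|' between the halves.
Doubling uq|uq|uq|uq with '|' between the halves:

uq|uq|uq|uq|uq|uq|uq|uq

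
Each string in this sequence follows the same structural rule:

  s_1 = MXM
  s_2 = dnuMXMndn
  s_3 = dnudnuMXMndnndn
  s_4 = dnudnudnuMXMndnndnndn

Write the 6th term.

Each term wraps the previous one in dnu on the left and ndn on the right.
From dnudnudnuMXMndnndnndn, 2 further steps: dnudnudnuMXMndnndnndn → dnudnudnudnuMXMndnndnndnndn → (answer).

dnudnudnudnudnuMXMndnndnndnndnndn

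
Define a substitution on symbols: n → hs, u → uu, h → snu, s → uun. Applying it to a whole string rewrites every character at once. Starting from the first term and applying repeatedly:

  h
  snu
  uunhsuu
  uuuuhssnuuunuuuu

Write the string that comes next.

Rewriting the 16 symbols of uuuuhssnuuunuuuu one by one yields uu uu uu uu snu uun uun hs uu uu uu hs uu uu uu uu; concatenated:

uuuuuuuusnuuunuunhsuuuuuuhsuuuuuuuu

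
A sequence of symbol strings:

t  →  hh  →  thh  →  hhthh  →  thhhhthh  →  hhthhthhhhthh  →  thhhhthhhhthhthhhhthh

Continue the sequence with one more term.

hhthhthhhhthhthhhhthhhhthhthhhhthh

This is a Fibonacci-style word recurrence s(k) = s(k−2)·s(k−1): e.g. t·hh = thh.
Continuing: hhthhthhhhthh · thhhhthhhhthhthhhhthh gives term 8.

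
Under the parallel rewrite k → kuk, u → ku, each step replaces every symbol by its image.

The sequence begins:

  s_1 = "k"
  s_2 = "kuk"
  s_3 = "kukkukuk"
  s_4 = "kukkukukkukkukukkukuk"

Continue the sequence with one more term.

kukkukukkukkukukkukukkukkukukkukkukukkukukkukkukukkukuk

Applying the rule to each of the 21 symbols of kukkukukkukkukukkukuk gives the pieces kuk ku kuk kuk ku kuk ku kuk kuk ku kuk kuk ku kuk ku kuk kuk ku kuk ku kuk, which concatenate to the answer.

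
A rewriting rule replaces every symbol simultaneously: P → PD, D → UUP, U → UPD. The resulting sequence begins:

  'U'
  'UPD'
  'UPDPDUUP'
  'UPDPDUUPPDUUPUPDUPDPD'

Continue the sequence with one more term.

UPDPDUUPPDUUPUPDUPDPDPDUUPUPDUPDPDUPDPDUUPUPDPDUUPPDUUP

Applying the rule to each of the 21 symbols of UPDPDUUPPDUUPUPDUPDPD gives the pieces UPD PD UUP PD UUP UPD UPD PD PD UUP UPD UPD PD UPD PD UUP UPD PD UUP PD UUP, which concatenate to the answer.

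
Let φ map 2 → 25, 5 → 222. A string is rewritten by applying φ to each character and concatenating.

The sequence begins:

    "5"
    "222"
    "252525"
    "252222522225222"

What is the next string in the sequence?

252222525252522225252525222252525

Replace each of the 15 characters of 252222522225222 in place — 25 222 25 25 25 25 222 25 25 25 25 222 25 25 25 — and concatenate.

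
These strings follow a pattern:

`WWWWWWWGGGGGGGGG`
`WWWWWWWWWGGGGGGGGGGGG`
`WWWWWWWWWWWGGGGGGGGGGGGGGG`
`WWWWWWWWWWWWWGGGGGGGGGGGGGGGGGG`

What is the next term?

WWWWWWWWWWWWWWWGGGGGGGGGGGGGGGGGGGGG

The n-th term is 2n+1 W's then 3n G's, where the shown terms are n = 3, 4, 5, 6.
Setting n = 7 gives 15, 21 characters in each block.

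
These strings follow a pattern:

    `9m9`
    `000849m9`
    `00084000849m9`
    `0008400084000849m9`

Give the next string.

The strings grow by a fixed prefix 00084 each time.
So the next term is 00084·0008400084000849m9.

000840008400084000849m9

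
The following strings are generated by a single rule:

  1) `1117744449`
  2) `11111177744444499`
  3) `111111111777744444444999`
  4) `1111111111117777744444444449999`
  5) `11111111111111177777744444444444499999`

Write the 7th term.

1111111111111111111117777777744444444444444449999999

Term n consists of 3n 1's, followed by n+1 7's, followed by 2n+2 4's, followed by n 9's (n = 1, 2, …).
At n = 7 the blocks have lengths 21, 8, 16, 7.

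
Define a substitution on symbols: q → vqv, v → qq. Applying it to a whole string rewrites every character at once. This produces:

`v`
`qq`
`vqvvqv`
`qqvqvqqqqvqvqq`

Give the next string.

Applying the rule to each of the 14 symbols of qqvqvqqqqvqvqq gives the pieces vqv vqv qq vqv qq vqv vqv vqv vqv qq vqv qq vqv vqv, which concatenate to the answer.

vqvvqvqqvqvqqvqvvqvvqvvqvqqvqvqqvqvvqv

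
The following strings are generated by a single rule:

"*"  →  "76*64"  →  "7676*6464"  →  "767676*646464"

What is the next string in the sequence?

76767676*64646464

Each term wraps the previous one in 76 on the left and 64 on the right.
One more step from 767676*646464 gives the answer.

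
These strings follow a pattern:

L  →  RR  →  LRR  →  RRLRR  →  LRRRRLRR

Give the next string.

Each term (from the third on) is the two preceding terms concatenated in order: term 3 = L·RR = LRR.
So term 6 is RRLRR·LRRRRLRR.

RRLRRLRRRRLRR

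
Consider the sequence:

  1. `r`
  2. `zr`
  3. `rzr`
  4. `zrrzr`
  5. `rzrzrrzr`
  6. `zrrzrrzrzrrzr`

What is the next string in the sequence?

rzrzrrzrzrrzrrzrzrrzr

Each term (from the third on) is the two preceding terms concatenated in order: term 3 = r·zr = rzr.
So term 7 is rzrzrrzr·zrrzrrzrzrrzr.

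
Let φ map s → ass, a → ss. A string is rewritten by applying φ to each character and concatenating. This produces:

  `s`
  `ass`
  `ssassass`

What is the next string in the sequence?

Apply φ to ssassass symbol by symbol: s→ass, s→ass, a→ss, s→ass, s→ass, a→ss, s→ass, s→ass; joined: ass ass ss ass ass ss ass ass.

assassssassassssassass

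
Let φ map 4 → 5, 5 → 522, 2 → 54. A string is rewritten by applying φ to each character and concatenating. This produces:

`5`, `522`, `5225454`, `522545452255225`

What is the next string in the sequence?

Rewriting the 15 symbols of 522545452255225 one by one yields 522 54 54 522 5 522 5 522 54 54 522 522 54 54 522; concatenated:

52254545225522552254545225225454522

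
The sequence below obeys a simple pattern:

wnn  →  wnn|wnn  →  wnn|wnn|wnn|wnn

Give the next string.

wnn|wnn|wnn|wnn|wnn|wnn|wnn|wnn

Every step duplicates the string with '|' between the halves.
One more doubling of wnn|wnn|wnn|wnn gives the answer.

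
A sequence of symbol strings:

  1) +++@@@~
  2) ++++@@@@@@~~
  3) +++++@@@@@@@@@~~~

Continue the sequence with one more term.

++++++@@@@@@@@@@@@~~~~

Term n consists of n+2 +'s, followed by 3n @'s, followed by n ~'s (n = 1, 2, …).
At n = 4 the blocks have lengths 6, 12, 4.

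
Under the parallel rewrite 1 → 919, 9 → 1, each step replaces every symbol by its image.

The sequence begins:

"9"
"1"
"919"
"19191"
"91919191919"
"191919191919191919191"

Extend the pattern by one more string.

Rewriting the 21 symbols of 191919191919191919191 one by one yields 919 1 919 1 919 1 919 1 919 1 919 1 919 1 919 1 919 1 919 1 919; concatenated:

9191919191919191919191919191919191919191919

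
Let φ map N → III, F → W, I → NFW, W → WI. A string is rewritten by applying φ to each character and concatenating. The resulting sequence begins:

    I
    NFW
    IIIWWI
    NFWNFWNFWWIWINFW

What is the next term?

Rewriting the 16 symbols of NFWNFWNFWWIWINFW one by one yields III W WI III W WI III W WI WI NFW WI NFW III W WI; concatenated:

IIIWWIIIIWWIIIIWWIWINFWWINFWIIIWWI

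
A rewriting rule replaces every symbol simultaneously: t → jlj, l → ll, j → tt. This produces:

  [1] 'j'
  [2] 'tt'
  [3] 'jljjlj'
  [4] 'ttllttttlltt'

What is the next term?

Rewriting each symbol of ttllttttlltt: t→jlj, t→jlj, l→ll, l→ll, t→jlj, t→jlj, t→jlj, t→jlj, l→ll, l→ll, t→jlj, t→jlj, which concatenates to jlj jlj ll ll jlj jlj jlj jlj ll ll jlj jlj.

jljjljlllljljjljjljjljlllljljjlj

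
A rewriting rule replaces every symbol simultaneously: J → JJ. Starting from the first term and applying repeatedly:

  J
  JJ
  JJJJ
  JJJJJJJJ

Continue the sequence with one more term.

Expanding JJJJJJJJ: J→JJ, J→JJ, J→JJ, J→JJ, J→JJ, J→JJ, J→JJ, J→JJ. Concatenated: JJ JJ JJ JJ JJ JJ JJ JJ.

JJJJJJJJJJJJJJJJ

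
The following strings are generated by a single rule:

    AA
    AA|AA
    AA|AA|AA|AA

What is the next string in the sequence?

Each string is two copies of the previous one joined by '|'.
Doubling AA|AA|AA|AA with '|' between the halves:

AA|AA|AA|AA|AA|AA|AA|AA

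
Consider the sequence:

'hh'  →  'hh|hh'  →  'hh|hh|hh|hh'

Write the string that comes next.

hh|hh|hh|hh|hh|hh|hh|hh

s(k+1) = s(k)·|·s(k) — each term doubles the last with '|' between the halves.
One more doubling of hh|hh|hh|hh gives the answer.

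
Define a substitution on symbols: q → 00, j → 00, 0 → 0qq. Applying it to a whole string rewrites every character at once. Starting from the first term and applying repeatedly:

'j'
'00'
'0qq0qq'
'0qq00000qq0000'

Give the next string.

Rewriting the 14 symbols of 0qq00000qq0000 one by one yields 0qq 00 00 0qq 0qq 0qq 0qq 0qq 00 00 0qq 0qq 0qq 0qq; concatenated:

0qq00000qq0qq0qq0qq0qq00000qq0qq0qq0qq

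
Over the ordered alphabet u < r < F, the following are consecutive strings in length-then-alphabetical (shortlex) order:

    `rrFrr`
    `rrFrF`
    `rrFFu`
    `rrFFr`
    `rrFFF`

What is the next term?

rFuuu

The successor of rrFFF increments the rightmost position that isn't already F and resets every position after it to u.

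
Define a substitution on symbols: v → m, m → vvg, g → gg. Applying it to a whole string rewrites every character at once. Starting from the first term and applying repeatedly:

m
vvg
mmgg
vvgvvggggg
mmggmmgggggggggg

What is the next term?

φ(mmggmmgggggggggg) expands symbol-by-symbol to vvg vvg gg gg vvg vvg gg gg gg gg gg gg gg gg gg gg; joining the 16 pieces gives the next term.

vvgvvgggggvvgvvggggggggggggggggggggg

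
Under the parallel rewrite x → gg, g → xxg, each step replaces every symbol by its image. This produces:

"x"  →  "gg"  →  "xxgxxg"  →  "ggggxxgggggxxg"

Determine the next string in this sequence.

Rewriting the 14 symbols of ggggxxgggggxxg one by one yields xxg xxg xxg xxg gg gg xxg xxg xxg xxg xxg gg gg xxg; concatenated:

xxgxxgxxgxxgggggxxgxxgxxgxxgxxgggggxxg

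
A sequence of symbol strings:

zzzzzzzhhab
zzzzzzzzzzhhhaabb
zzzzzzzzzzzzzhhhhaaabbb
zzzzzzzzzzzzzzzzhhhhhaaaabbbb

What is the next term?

zzzzzzzzzzzzzzzzzzzhhhhhhaaaaabbbbb

Each string has the form z^{3n+1} h^{n} a^{n-1} b^{n-1}, where the shown terms are n = 2, 3, 4, 5.
Setting n = 6 gives 19, 6, 5, 5 characters in each block.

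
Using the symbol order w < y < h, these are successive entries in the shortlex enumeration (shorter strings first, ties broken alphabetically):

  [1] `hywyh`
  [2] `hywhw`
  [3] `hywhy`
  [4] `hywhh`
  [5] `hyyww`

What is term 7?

hyywh

Advancing 2 positions from hyyww through hyyww → hyywy reaches term 7.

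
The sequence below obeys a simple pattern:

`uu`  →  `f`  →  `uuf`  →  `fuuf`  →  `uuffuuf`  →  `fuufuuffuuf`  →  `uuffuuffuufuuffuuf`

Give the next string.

This is a Fibonacci-style word recurrence s(k) = s(k−2)·s(k−1): e.g. uu·f = uuf.
Continuing: fuufuuffuuf · uuffuuffuufuuffuuf gives term 8.

fuufuuffuufuuffuuffuufuuffuuf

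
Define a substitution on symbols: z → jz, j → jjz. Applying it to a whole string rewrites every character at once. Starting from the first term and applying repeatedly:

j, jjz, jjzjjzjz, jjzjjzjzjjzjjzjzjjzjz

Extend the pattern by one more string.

jjzjjzjzjjzjjzjzjjzjzjjzjjzjzjjzjjzjzjjzjzjjzjjzjzjjzjz

Applying the rule to each of the 21 symbols of jjzjjzjzjjzjjzjzjjzjz gives the pieces jjz jjz jz jjz jjz jz jjz jz jjz jjz jz jjz jjz jz jjz jz jjz jjz jz jjz jz, which concatenate to the answer.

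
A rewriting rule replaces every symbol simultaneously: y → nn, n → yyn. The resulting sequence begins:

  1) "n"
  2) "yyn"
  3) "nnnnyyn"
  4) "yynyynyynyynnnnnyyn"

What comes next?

Rewriting the 19 symbols of yynyynyynyynnnnnyyn one by one yields nn nn yyn nn nn yyn nn nn yyn nn nn yyn yyn yyn yyn yyn nn nn yyn; concatenated:

nnnnyynnnnnyynnnnnyynnnnnyynyynyynyynyynnnnnyyn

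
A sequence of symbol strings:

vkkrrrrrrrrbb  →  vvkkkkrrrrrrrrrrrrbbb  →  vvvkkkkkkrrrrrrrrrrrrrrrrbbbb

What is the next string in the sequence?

vvvvkkkkkkkkrrrrrrrrrrrrrrrrrrrrbbbbb

Each string has the form v^{n-1} k^{2n-2} r^{4n} b^{n}, where the shown terms are n = 2, 3, 4.
At n = 5 the blocks have lengths 4, 8, 20, 5.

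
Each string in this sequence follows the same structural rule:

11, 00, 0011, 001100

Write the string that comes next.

0011000011

This is a Fibonacci-style word recurrence s(k) = s(k−1)·s(k−2): e.g. 00·11 = 0011.
The next term joins 001100 and 0011.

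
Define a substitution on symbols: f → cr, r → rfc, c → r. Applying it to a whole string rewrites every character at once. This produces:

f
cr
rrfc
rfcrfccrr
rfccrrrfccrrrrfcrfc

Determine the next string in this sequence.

rfccrrrrfcrfcrfccrrrrfcrfcrfcrfccrrrfccrr

φ(rfccrrrfccrrrrfcrfc) expands symbol-by-symbol to rfc cr r r rfc rfc rfc cr r r rfc rfc rfc rfc cr r rfc cr r; joining the 19 pieces gives the next term.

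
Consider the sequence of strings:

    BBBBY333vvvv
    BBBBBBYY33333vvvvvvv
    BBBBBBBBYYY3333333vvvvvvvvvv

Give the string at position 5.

Term n consists of 2n+2 B's, followed by n Y's, followed by 2n+1 3's, followed by 3n+1 v's (n = 1, 2, …).
At n = 5 the blocks have lengths 12, 5, 11, 16.

BBBBBBBBBBBBYYYYY33333333333vvvvvvvvvvvvvvvv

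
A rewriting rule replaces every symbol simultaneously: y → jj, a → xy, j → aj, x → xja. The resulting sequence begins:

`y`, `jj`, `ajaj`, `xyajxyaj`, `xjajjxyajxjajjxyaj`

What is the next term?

Applying the rule to each of the 18 symbols of xjajjxyajxjajjxyaj gives the pieces xja aj xy aj aj xja jj xy aj xja aj xy aj aj xja jj xy aj, which concatenate to the answer.

xjaajxyajajxjajjxyajxjaajxyajajxjajjxyaj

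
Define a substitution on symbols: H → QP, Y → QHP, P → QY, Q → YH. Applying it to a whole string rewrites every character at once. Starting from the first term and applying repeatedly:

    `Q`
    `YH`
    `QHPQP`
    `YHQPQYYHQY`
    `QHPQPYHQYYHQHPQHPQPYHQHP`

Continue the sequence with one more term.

YHQPQYYHQYQHPQPYHQHPQHPQPYHQPQYYHQPQYYHQYQHPQPYHQPQY

Applying the rule to each of the 24 symbols of QHPQPYHQYYHQHPQHPQPYHQHP gives the pieces YH QP QY YH QY QHP QP YH QHP QHP QP YH QP QY YH QP QY YH QY QHP QP YH QP QY, which concatenate to the answer.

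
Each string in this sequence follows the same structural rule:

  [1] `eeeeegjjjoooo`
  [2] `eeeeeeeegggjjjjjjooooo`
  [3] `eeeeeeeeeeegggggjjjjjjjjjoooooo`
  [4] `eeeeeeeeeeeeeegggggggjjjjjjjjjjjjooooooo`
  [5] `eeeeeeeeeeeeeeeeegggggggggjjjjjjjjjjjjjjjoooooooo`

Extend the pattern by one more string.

Term n consists of 3n+2 e's, followed by 2n-1 g's, followed by 3n j's, followed by n+3 o's (n = 1, 2, …).
For the next term, n = 6, so the run lengths are 20, 11, 18, 9.

eeeeeeeeeeeeeeeeeeeegggggggggggjjjjjjjjjjjjjjjjjjooooooooo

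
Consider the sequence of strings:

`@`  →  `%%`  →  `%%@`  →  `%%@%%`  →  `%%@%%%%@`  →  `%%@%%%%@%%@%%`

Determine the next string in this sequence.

Each term (from the third on) is the previous term followed by the one before it: term 3 = %%·@ = %%@.
The next term joins %%@%%%%@%%@%% and %%@%%%%@.

%%@%%%%@%%@%%%%@%%%%@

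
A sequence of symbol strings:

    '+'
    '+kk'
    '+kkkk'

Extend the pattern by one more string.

Every step adds kk to the end: s(k+1) = s(k)·kk.
So the next term is +kkkk·kk.

+kkkkkk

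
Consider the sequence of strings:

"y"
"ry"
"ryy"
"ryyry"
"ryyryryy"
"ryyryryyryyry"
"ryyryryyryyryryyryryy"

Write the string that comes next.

ryyryryyryyryryyryryyryyryryyryyry

From term 3 onward, concatenate the last term with the second-to-last: ry·y = ryy, ryy·ry = ryyry, …
So term 8 is ryyryryyryyryryyryryy·ryyryryyryyry.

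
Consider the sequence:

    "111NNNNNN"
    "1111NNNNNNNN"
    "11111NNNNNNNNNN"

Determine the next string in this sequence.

111111NNNNNNNNNNNN

Reading off run lengths: 1 runs 3, 4, 5; N runs 6, 8, 10 — each is linear in n, where the shown terms are n = 3, 4, 5.
Setting n = 6 gives 6, 12 characters in each block.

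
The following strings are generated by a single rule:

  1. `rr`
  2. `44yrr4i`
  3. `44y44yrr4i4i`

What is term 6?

44y44y44y44y44yrr4i4i4i4i4i

s(k+1) = 44y·s(k)·4i, so each term gains 44y as a prefix and 4i as a suffix.
From 44y44yrr4i4i, 3 further steps: 44y44yrr4i4i → 44y44y44yrr4i4i4i → 44y44y44y44yrr4i4i4i4i → (answer).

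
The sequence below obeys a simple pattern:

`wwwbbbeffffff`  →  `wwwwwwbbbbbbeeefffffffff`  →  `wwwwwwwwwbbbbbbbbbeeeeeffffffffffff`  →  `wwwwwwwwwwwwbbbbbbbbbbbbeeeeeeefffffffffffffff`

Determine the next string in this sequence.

wwwwwwwwwwwwwwwbbbbbbbbbbbbbbbeeeeeeeeeffffffffffffffffff

The n-th term is 3n w's then 3n b's then 2n-1 e's then 3n+3 f's (n = 1, 2, …).
At n = 5 the blocks have lengths 15, 15, 9, 18.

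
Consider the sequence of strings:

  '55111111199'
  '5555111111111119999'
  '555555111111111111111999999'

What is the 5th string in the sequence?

5555555555111111111111111111111119999999999

Term n consists of 2n 5's, followed by 4n+3 1's, followed by 2n 9's (n = 1, 2, …).
For term 5, n = 5, so the run lengths are 10, 23, 10.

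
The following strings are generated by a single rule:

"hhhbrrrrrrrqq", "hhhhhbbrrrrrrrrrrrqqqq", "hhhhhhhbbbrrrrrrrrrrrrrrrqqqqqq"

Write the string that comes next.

Reading off run lengths: h runs 3, 5, 7; b runs 1, 2, 3; r runs 7, 11, 15; q runs 2, 4, 6 — each is linear in n, where the shown terms are n = 2, 3, 4.
For the next term, n = 5, so the run lengths are 9, 4, 19, 8.

hhhhhhhhhbbbbrrrrrrrrrrrrrrrrrrrqqqqqqqq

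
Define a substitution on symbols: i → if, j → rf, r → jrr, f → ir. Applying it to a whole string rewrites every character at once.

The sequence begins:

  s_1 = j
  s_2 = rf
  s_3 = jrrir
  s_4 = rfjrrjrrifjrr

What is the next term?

Rewriting the 13 symbols of rfjrrjrrifjrr one by one yields jrr ir rf jrr jrr rf jrr jrr if ir rf jrr jrr; concatenated:

jrrirrfjrrjrrrfjrrjrrifirrfjrrjrr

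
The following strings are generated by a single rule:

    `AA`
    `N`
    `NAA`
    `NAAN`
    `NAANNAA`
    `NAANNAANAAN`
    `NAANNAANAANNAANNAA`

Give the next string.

Each term (from the third on) is the previous term followed by the one before it: term 3 = N·AA = NAA.
Continuing: NAANNAANAANNAANNAA · NAANNAANAAN gives term 8.

NAANNAANAANNAANNAANAANNAANAAN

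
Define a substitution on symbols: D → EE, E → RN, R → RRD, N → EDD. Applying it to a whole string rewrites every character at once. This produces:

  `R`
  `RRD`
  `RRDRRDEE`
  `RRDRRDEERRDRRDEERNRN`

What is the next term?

RRDRRDEERRDRRDEERNRNRRDRRDEERRDRRDEERNRNRRDEDDRRDEDD

φ(RRDRRDEERRDRRDEERNRN) expands symbol-by-symbol to RRD RRD EE RRD RRD EE RN RN RRD RRD EE RRD RRD EE RN RN RRD EDD RRD EDD; joining the 20 pieces gives the next term.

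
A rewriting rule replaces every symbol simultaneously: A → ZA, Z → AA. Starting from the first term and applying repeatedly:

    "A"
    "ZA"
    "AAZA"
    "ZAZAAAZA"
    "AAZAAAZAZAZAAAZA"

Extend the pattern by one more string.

Rewriting the 16 symbols of AAZAAAZAZAZAAAZA one by one yields ZA ZA AA ZA ZA ZA AA ZA AA ZA AA ZA ZA ZA AA ZA; concatenated:

ZAZAAAZAZAZAAAZAAAZAAAZAZAZAAAZA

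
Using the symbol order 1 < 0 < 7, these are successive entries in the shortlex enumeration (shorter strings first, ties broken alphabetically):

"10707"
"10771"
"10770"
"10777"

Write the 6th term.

Stepping forward 2 times from 10777: 10777 → 17111, then the target.

17110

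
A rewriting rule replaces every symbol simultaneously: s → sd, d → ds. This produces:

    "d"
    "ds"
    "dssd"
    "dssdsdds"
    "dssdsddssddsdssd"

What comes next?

dssdsddssddsdssdsddsdssddssdsdds

Applying the rule to each of the 16 symbols of dssdsddssddsdssd gives the pieces ds sd sd ds sd ds ds sd sd ds ds sd ds sd sd ds, which concatenate to the answer.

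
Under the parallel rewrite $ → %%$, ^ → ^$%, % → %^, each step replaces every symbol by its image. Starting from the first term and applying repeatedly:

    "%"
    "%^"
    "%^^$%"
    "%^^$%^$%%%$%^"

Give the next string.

φ(%^^$%^$%%%$%^) expands symbol-by-symbol to %^ ^$% ^$% %%$ %^ ^$% %%$ %^ %^ %^ %%$ %^ ^$%; joining the 13 pieces gives the next term.

%^^$%^$%%%$%^^$%%%$%^%^%^%%$%^^$%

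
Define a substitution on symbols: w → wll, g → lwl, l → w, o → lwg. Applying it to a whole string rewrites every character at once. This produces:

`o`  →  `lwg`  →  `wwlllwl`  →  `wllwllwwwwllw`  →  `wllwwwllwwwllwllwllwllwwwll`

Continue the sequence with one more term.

Applying the rule to each of the 27 symbols of wllwwwllwwwllwllwllwllwwwll gives the pieces wll w w wll wll wll w w wll wll wll w w wll w w wll w w wll w w wll wll wll w w, which concatenate to the answer.

wllwwwllwllwllwwwllwllwllwwwllwwwllwwwllwwwllwllwllww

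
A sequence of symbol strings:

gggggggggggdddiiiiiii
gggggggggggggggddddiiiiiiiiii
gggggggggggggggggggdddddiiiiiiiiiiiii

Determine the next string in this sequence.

gggggggggggggggggggggggddddddiiiiiiiiiiiiiiii

Term n consists of 4n+3 g's, followed by n+1 d's, followed by 3n+1 i's, where the shown terms are n = 2, 3, 4.
At n = 5 the blocks have lengths 23, 6, 16.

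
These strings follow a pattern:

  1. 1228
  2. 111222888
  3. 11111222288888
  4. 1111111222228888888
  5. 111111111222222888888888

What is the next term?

11111111111222222288888888888

Term n consists of 2n-1 1's, followed by n+1 2's, followed by 2n-1 8's (n = 1, 2, …).
At n = 6 the blocks have lengths 11, 7, 11.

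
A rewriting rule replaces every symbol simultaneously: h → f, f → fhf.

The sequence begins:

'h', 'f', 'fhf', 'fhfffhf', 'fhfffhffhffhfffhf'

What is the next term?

Applying the rule to each of the 17 symbols of fhfffhffhffhfffhf gives the pieces fhf f fhf fhf fhf f fhf fhf f fhf fhf f fhf fhf fhf f fhf, which concatenate to the answer.

fhfffhffhffhfffhffhfffhffhfffhffhffhfffhf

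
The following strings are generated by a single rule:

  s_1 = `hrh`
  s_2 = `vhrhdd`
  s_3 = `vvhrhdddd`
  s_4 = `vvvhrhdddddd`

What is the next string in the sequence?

Every step adds v to the front and dd to the end of the previous string.
So the next term is v·vvvhrhdddddd·dd.

vvvvhrhdddddddd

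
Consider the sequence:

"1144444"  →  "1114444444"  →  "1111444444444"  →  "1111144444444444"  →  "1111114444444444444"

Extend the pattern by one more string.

1111111444444444444444

Reading off run lengths: 1 runs 2, 3, 4, 5, 6; 4 runs 5, 7, 9, 11, 13 — each is linear in n, where the shown terms are n = 2, 3, 4, 5, 6.
At n = 7 the blocks have lengths 7, 15.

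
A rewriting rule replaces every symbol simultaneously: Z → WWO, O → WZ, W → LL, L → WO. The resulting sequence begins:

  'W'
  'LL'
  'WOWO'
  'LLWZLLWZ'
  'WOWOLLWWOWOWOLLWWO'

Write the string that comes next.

LLWZLLWZWOWOLLLLWZLLWZLLWZWOWOLLLLWZ

Applying the rule to each of the 18 symbols of WOWOLLWWOWOWOLLWWO gives the pieces LL WZ LL WZ WO WO LL LL WZ LL WZ LL WZ WO WO LL LL WZ, which concatenate to the answer.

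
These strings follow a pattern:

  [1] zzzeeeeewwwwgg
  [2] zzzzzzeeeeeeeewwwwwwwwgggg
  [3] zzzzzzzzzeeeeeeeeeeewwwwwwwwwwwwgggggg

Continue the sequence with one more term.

Reading off run lengths: z runs 3, 6, 9; e runs 5, 8, 11; w runs 4, 8, 12; g runs 2, 4, 6 — each is linear in n (n = 1, 2, …).
Setting n = 4 gives 12, 14, 16, 8 characters in each block.

zzzzzzzzzzzzeeeeeeeeeeeeeewwwwwwwwwwwwwwwwgggggggg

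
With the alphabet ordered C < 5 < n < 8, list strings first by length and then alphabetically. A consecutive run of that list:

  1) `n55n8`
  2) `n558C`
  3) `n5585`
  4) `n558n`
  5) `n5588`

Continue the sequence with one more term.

n5nCC

Find the rightmost character of n5588 below 8, bump it to the next letter, and reset everything to its right to C.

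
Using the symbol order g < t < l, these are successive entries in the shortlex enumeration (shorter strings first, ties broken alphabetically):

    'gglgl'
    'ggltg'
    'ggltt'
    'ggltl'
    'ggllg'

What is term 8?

gtggg

Stepping forward 3 times from ggllg: ggllg → ggllt → gglll, then the target.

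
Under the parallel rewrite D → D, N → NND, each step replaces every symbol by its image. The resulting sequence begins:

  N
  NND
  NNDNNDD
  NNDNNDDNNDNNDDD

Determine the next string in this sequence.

Applying the rule to each of the 15 symbols of NNDNNDDNNDNNDDD gives the pieces NND NND D NND NND D D NND NND D NND NND D D D, which concatenate to the answer.

NNDNNDDNNDNNDDDNNDNNDDNNDNNDDDD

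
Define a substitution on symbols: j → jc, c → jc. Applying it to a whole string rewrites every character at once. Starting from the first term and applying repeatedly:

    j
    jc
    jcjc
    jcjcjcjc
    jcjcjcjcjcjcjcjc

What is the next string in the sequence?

Replace each of the 16 characters of jcjcjcjcjcjcjcjc in place — jc jc jc jc jc jc jc jc jc jc jc jc jc jc jc jc — and concatenate.

jcjcjcjcjcjcjcjcjcjcjcjcjcjcjcjc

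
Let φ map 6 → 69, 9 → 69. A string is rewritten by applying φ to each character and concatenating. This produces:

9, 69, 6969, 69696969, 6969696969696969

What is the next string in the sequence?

Applying the rule to each of the 16 symbols of 6969696969696969 gives the pieces 69 69 69 69 69 69 69 69 69 69 69 69 69 69 69 69, which concatenate to the answer.

69696969696969696969696969696969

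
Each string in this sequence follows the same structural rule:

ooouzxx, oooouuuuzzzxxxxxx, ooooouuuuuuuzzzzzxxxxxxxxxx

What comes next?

Term n consists of n+2 o's, followed by 3n-2 u's, followed by 2n-1 z's, followed by 4n-2 x's (n = 1, 2, …).
At n = 4 the blocks have lengths 6, 10, 7, 14.

oooooouuuuuuuuuuzzzzzzzxxxxxxxxxxxxxx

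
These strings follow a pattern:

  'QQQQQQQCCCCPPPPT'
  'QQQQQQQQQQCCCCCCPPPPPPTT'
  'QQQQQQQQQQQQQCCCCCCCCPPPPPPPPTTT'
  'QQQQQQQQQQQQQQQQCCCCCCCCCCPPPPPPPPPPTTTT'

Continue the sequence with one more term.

The n-th term is 3n+1 Q's then 2n C's then 2n P's then n-1 T's, where the shown terms are n = 2, 3, 4, 5.
At n = 6 the blocks have lengths 19, 12, 12, 5.

QQQQQQQQQQQQQQQQQQQCCCCCCCCCCCCPPPPPPPPPPPPTTTTT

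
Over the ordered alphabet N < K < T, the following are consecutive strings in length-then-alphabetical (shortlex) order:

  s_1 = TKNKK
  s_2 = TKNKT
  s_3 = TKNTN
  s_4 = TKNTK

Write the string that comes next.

The successor of TKNTK increments the rightmost position that isn't already T and resets every position after it to N.

TKNTT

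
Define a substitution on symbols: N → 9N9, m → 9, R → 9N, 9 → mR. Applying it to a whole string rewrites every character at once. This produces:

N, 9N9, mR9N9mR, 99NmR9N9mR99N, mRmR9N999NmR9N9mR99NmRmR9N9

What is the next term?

99N99NmR9N9mRmRmR9N999NmR9N9mR99NmRmR9N999N99NmR9N9mR

Replace each of the 27 characters of mRmR9N999NmR9N9mR99NmRmR9N9 in place — 9 9N 9 9N mR 9N9 mR mR mR 9N9 9 9N mR 9N9 mR 9 9N mR mR 9N9 9 9N 9 9N mR 9N9 mR — and concatenate.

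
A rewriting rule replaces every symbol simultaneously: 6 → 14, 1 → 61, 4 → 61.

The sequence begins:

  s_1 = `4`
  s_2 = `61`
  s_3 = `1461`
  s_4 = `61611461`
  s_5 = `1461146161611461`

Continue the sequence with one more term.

Replace each of the 16 characters of 1461146161611461 in place — 61 61 14 61 61 61 14 61 14 61 14 61 61 61 14 61 — and concatenate.

61611461616114611461146161611461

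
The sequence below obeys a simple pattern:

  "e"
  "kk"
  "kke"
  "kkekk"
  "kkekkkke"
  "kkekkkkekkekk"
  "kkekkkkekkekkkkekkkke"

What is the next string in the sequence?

From term 3 onward, concatenate the last term with the second-to-last: kk·e = kke, kke·kk = kkekk, …
So term 8 is kkekkkkekkekkkkekkkke·kkekkkkekkekk.

kkekkkkekkekkkkekkkkekkekkkkekkekk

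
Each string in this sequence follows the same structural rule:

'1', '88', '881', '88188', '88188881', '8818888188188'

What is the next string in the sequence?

Each term (from the third on) is the previous term followed by the one before it: term 3 = 88·1 = 881.
So term 7 is 8818888188188·88188881.

881888818818888188881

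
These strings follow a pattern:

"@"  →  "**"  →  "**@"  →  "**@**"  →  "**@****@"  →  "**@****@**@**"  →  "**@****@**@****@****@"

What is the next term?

Each term (from the third on) is the previous term followed by the one before it: term 3 = **·@ = **@.
The next term joins **@****@**@****@****@ and **@****@**@**.

**@****@**@****@****@**@****@**@**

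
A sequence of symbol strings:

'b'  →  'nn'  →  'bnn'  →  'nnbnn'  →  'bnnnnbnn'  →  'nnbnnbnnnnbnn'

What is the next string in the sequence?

This is a Fibonacci-style word recurrence s(k) = s(k−2)·s(k−1): e.g. b·nn = bnn.
Continuing: bnnnnbnn · nnbnnbnnnnbnn gives term 7.

bnnnnbnnnnbnnbnnnnbnn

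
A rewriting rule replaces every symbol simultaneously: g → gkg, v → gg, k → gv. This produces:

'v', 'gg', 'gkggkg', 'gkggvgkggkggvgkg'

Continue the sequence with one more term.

φ(gkggvgkggkggvgkg) expands symbol-by-symbol to gkg gv gkg gkg gg gkg gv gkg gkg gv gkg gkg gg gkg gv gkg; joining the 16 pieces gives the next term.

gkggvgkggkggggkggvgkggkggvgkggkggggkggvgkg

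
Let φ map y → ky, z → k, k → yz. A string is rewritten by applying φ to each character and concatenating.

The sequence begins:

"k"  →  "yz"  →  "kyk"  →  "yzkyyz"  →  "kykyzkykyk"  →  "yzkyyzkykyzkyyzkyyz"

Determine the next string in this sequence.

φ(yzkyyzkykyzkyyzkyyz) expands symbol-by-symbol to ky k yz ky ky k yz ky yz ky k yz ky ky k yz ky ky k; joining the 19 pieces gives the next term.

kykyzkykykyzkyyzkykyzkykykyzkykyk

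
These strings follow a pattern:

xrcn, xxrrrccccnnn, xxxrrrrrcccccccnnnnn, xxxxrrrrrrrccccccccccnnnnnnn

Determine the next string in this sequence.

xxxxxrrrrrrrrrcccccccccccccnnnnnnnnn

The n-th term is n x's then 2n-1 r's then 3n-2 c's then 2n-1 n's (n = 1, 2, …).
At n = 5 the blocks have lengths 5, 9, 13, 9.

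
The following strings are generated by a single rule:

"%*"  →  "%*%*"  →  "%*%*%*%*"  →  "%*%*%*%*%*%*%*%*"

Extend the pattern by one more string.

Every step duplicates the string.
Doubling %*%*%*%*%*%*%*%*:

%*%*%*%*%*%*%*%*%*%*%*%*%*%*%*%*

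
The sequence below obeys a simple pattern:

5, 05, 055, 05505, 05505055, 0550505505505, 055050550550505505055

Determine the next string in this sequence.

Each term (from the third on) is the previous term followed by the one before it: term 3 = 05·5 = 055.
Continuing: 055050550550505505055 · 0550505505505 gives term 8.

0550505505505055050550550505505505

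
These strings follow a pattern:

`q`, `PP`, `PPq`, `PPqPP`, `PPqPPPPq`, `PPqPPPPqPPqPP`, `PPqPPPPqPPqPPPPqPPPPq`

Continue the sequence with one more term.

PPqPPPPqPPqPPPPqPPPPqPPqPPPPqPPqPP

Each term (from the third on) is the previous term followed by the one before it: term 3 = PP·q = PPq.
So term 8 is PPqPPPPqPPqPPPPqPPPPq·PPqPPPPqPPqPP.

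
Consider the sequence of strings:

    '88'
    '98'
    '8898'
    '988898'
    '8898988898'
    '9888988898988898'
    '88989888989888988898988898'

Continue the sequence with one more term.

988898889898889888989888989888988898988898

This is a Fibonacci-style word recurrence s(k) = s(k−2)·s(k−1): e.g. 88·98 = 8898.
Continuing: 9888988898988898 · 88989888989888988898988898 gives term 8.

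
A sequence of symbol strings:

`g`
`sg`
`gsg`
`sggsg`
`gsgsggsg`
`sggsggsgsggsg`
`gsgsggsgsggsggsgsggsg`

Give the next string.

Each term (from the third on) is the two preceding terms concatenated in order: term 3 = g·sg = gsg.
Continuing: sggsggsgsggsg · gsgsggsgsggsggsgsggsg gives term 8.

sggsggsgsggsggsgsggsgsggsggsgsggsg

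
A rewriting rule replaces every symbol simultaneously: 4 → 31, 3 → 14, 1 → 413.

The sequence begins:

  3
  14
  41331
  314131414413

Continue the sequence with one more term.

Apply φ to 314131414413 symbol by symbol: 3→14, 1→413, 4→31, 1→413, 3→14, 1→413, 4→31, 1→413, 4→31, 4→31, 1→413, 3→14; joined: 14 413 31 413 14 413 31 413 31 31 413 14.

14413314131441331413313141314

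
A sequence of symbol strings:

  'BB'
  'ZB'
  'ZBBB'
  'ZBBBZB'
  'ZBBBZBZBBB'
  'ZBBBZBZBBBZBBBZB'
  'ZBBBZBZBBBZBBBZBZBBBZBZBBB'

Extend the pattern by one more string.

From term 3 onward, concatenate the last term with the second-to-last: ZB·BB = ZBBB, ZBBB·ZB = ZBBBZB, …
Continuing: ZBBBZBZBBBZBBBZBZBBBZBZBBB · ZBBBZBZBBBZBBBZB gives term 8.

ZBBBZBZBBBZBBBZBZBBBZBZBBBZBBBZBZBBBZBBBZB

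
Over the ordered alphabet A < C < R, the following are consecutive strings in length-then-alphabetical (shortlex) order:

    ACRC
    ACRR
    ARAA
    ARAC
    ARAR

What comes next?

The successor of ARAR increments the rightmost position that isn't already R and resets every position after it to A.

ARCA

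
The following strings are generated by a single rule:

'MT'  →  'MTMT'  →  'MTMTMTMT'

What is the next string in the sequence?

Each string is two copies of the previous one concatenated.
One more doubling of MTMTMTMT gives the answer.

MTMTMTMTMTMTMTMT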